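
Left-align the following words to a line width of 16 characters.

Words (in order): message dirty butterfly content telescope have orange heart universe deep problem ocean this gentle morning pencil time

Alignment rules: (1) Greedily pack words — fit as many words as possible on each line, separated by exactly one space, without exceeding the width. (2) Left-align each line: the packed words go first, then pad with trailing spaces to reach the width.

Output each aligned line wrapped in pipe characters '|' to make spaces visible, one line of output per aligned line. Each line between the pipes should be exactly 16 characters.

Line 1: ['message', 'dirty'] (min_width=13, slack=3)
Line 2: ['butterfly'] (min_width=9, slack=7)
Line 3: ['content'] (min_width=7, slack=9)
Line 4: ['telescope', 'have'] (min_width=14, slack=2)
Line 5: ['orange', 'heart'] (min_width=12, slack=4)
Line 6: ['universe', 'deep'] (min_width=13, slack=3)
Line 7: ['problem', 'ocean'] (min_width=13, slack=3)
Line 8: ['this', 'gentle'] (min_width=11, slack=5)
Line 9: ['morning', 'pencil'] (min_width=14, slack=2)
Line 10: ['time'] (min_width=4, slack=12)

Answer: |message dirty   |
|butterfly       |
|content         |
|telescope have  |
|orange heart    |
|universe deep   |
|problem ocean   |
|this gentle     |
|morning pencil  |
|time            |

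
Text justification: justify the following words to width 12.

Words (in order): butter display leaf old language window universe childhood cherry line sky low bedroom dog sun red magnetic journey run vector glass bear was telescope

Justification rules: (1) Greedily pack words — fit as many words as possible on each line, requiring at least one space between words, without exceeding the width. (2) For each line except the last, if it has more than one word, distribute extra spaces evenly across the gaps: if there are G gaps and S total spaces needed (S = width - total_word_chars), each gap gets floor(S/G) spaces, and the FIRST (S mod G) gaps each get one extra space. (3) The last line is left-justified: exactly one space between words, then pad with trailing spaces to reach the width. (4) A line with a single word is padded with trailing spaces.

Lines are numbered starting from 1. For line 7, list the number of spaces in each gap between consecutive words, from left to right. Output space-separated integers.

Line 1: ['butter'] (min_width=6, slack=6)
Line 2: ['display', 'leaf'] (min_width=12, slack=0)
Line 3: ['old', 'language'] (min_width=12, slack=0)
Line 4: ['window'] (min_width=6, slack=6)
Line 5: ['universe'] (min_width=8, slack=4)
Line 6: ['childhood'] (min_width=9, slack=3)
Line 7: ['cherry', 'line'] (min_width=11, slack=1)
Line 8: ['sky', 'low'] (min_width=7, slack=5)
Line 9: ['bedroom', 'dog'] (min_width=11, slack=1)
Line 10: ['sun', 'red'] (min_width=7, slack=5)
Line 11: ['magnetic'] (min_width=8, slack=4)
Line 12: ['journey', 'run'] (min_width=11, slack=1)
Line 13: ['vector', 'glass'] (min_width=12, slack=0)
Line 14: ['bear', 'was'] (min_width=8, slack=4)
Line 15: ['telescope'] (min_width=9, slack=3)

Answer: 2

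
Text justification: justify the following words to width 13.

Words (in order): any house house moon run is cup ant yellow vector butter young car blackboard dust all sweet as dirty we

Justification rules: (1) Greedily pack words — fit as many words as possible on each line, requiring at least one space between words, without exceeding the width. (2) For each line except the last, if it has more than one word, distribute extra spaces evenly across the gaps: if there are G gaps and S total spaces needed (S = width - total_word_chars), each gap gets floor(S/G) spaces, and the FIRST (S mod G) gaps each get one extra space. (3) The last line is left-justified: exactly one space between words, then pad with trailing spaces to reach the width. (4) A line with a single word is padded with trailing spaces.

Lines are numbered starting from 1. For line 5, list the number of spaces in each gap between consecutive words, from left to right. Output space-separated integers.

Answer: 1

Derivation:
Line 1: ['any', 'house'] (min_width=9, slack=4)
Line 2: ['house', 'moon'] (min_width=10, slack=3)
Line 3: ['run', 'is', 'cup'] (min_width=10, slack=3)
Line 4: ['ant', 'yellow'] (min_width=10, slack=3)
Line 5: ['vector', 'butter'] (min_width=13, slack=0)
Line 6: ['young', 'car'] (min_width=9, slack=4)
Line 7: ['blackboard'] (min_width=10, slack=3)
Line 8: ['dust', 'all'] (min_width=8, slack=5)
Line 9: ['sweet', 'as'] (min_width=8, slack=5)
Line 10: ['dirty', 'we'] (min_width=8, slack=5)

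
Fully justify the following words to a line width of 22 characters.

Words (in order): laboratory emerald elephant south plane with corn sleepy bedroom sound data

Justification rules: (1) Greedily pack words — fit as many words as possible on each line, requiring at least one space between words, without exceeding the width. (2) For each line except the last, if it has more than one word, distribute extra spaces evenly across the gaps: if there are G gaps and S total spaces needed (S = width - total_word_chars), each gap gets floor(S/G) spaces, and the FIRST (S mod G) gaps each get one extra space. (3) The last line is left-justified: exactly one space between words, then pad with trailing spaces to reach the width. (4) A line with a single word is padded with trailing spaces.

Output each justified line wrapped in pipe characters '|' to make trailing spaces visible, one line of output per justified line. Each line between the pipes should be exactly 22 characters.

Answer: |laboratory     emerald|
|elephant  south  plane|
|with    corn    sleepy|
|bedroom sound data    |

Derivation:
Line 1: ['laboratory', 'emerald'] (min_width=18, slack=4)
Line 2: ['elephant', 'south', 'plane'] (min_width=20, slack=2)
Line 3: ['with', 'corn', 'sleepy'] (min_width=16, slack=6)
Line 4: ['bedroom', 'sound', 'data'] (min_width=18, slack=4)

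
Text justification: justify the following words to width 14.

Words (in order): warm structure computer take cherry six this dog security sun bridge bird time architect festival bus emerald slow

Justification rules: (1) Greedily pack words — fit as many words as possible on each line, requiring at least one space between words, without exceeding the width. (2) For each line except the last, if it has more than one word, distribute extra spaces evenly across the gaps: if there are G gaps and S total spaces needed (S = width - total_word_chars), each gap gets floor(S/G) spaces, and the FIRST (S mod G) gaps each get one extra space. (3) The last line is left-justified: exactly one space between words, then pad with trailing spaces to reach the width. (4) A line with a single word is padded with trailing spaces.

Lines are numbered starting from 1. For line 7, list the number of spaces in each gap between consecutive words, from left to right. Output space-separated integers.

Line 1: ['warm', 'structure'] (min_width=14, slack=0)
Line 2: ['computer', 'take'] (min_width=13, slack=1)
Line 3: ['cherry', 'six'] (min_width=10, slack=4)
Line 4: ['this', 'dog'] (min_width=8, slack=6)
Line 5: ['security', 'sun'] (min_width=12, slack=2)
Line 6: ['bridge', 'bird'] (min_width=11, slack=3)
Line 7: ['time', 'architect'] (min_width=14, slack=0)
Line 8: ['festival', 'bus'] (min_width=12, slack=2)
Line 9: ['emerald', 'slow'] (min_width=12, slack=2)

Answer: 1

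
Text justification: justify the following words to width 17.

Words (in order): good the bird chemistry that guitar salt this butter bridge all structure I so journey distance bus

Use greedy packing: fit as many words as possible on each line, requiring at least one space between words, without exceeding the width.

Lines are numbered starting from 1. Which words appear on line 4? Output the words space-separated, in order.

Line 1: ['good', 'the', 'bird'] (min_width=13, slack=4)
Line 2: ['chemistry', 'that'] (min_width=14, slack=3)
Line 3: ['guitar', 'salt', 'this'] (min_width=16, slack=1)
Line 4: ['butter', 'bridge', 'all'] (min_width=17, slack=0)
Line 5: ['structure', 'I', 'so'] (min_width=14, slack=3)
Line 6: ['journey', 'distance'] (min_width=16, slack=1)
Line 7: ['bus'] (min_width=3, slack=14)

Answer: butter bridge all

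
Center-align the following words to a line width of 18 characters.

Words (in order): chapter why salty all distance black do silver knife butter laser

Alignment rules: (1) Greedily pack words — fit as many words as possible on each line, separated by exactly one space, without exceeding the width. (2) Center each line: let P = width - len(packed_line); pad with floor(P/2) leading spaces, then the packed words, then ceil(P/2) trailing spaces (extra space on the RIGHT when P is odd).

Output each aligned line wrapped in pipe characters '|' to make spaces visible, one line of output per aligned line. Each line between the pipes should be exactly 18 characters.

Line 1: ['chapter', 'why', 'salty'] (min_width=17, slack=1)
Line 2: ['all', 'distance', 'black'] (min_width=18, slack=0)
Line 3: ['do', 'silver', 'knife'] (min_width=15, slack=3)
Line 4: ['butter', 'laser'] (min_width=12, slack=6)

Answer: |chapter why salty |
|all distance black|
| do silver knife  |
|   butter laser   |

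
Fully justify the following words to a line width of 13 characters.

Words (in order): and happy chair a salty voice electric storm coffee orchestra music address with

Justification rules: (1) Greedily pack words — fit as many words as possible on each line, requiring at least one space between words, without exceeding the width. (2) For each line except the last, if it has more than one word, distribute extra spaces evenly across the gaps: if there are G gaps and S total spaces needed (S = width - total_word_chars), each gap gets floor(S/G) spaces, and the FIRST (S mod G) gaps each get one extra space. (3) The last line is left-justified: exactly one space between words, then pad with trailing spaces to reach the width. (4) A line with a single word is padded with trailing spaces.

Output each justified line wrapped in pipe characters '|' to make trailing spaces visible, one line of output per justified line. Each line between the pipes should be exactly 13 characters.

Line 1: ['and', 'happy'] (min_width=9, slack=4)
Line 2: ['chair', 'a', 'salty'] (min_width=13, slack=0)
Line 3: ['voice'] (min_width=5, slack=8)
Line 4: ['electric'] (min_width=8, slack=5)
Line 5: ['storm', 'coffee'] (min_width=12, slack=1)
Line 6: ['orchestra'] (min_width=9, slack=4)
Line 7: ['music', 'address'] (min_width=13, slack=0)
Line 8: ['with'] (min_width=4, slack=9)

Answer: |and     happy|
|chair a salty|
|voice        |
|electric     |
|storm  coffee|
|orchestra    |
|music address|
|with         |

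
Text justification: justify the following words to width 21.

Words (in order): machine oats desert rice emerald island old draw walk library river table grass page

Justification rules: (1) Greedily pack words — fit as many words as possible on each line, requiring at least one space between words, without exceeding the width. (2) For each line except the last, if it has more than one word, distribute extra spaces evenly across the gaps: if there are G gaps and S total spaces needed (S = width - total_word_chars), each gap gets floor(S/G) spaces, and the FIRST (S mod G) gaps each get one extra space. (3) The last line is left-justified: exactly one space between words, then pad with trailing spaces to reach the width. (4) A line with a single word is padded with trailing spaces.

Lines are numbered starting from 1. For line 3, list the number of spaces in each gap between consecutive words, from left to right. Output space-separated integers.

Answer: 1 1 1

Derivation:
Line 1: ['machine', 'oats', 'desert'] (min_width=19, slack=2)
Line 2: ['rice', 'emerald', 'island'] (min_width=19, slack=2)
Line 3: ['old', 'draw', 'walk', 'library'] (min_width=21, slack=0)
Line 4: ['river', 'table', 'grass'] (min_width=17, slack=4)
Line 5: ['page'] (min_width=4, slack=17)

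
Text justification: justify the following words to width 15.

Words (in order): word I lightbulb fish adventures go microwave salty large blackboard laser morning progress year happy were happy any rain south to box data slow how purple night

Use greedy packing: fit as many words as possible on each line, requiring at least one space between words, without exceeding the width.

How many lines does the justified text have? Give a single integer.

Line 1: ['word', 'I'] (min_width=6, slack=9)
Line 2: ['lightbulb', 'fish'] (min_width=14, slack=1)
Line 3: ['adventures', 'go'] (min_width=13, slack=2)
Line 4: ['microwave', 'salty'] (min_width=15, slack=0)
Line 5: ['large'] (min_width=5, slack=10)
Line 6: ['blackboard'] (min_width=10, slack=5)
Line 7: ['laser', 'morning'] (min_width=13, slack=2)
Line 8: ['progress', 'year'] (min_width=13, slack=2)
Line 9: ['happy', 'were'] (min_width=10, slack=5)
Line 10: ['happy', 'any', 'rain'] (min_width=14, slack=1)
Line 11: ['south', 'to', 'box'] (min_width=12, slack=3)
Line 12: ['data', 'slow', 'how'] (min_width=13, slack=2)
Line 13: ['purple', 'night'] (min_width=12, slack=3)
Total lines: 13

Answer: 13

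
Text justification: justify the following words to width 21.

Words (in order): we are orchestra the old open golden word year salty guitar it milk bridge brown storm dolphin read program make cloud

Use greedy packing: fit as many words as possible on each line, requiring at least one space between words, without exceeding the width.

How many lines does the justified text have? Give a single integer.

Line 1: ['we', 'are', 'orchestra', 'the'] (min_width=20, slack=1)
Line 2: ['old', 'open', 'golden', 'word'] (min_width=20, slack=1)
Line 3: ['year', 'salty', 'guitar', 'it'] (min_width=20, slack=1)
Line 4: ['milk', 'bridge', 'brown'] (min_width=17, slack=4)
Line 5: ['storm', 'dolphin', 'read'] (min_width=18, slack=3)
Line 6: ['program', 'make', 'cloud'] (min_width=18, slack=3)
Total lines: 6

Answer: 6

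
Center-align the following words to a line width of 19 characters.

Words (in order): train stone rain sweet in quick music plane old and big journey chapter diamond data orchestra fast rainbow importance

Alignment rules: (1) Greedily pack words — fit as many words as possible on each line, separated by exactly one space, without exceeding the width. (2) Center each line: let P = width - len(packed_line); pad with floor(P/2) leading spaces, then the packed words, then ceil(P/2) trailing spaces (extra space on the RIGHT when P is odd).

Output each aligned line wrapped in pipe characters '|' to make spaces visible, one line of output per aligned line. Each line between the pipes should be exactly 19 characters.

Answer: | train stone rain  |
|  sweet in quick   |
|music plane old and|
|big journey chapter|
|   diamond data    |
|  orchestra fast   |
|rainbow importance |

Derivation:
Line 1: ['train', 'stone', 'rain'] (min_width=16, slack=3)
Line 2: ['sweet', 'in', 'quick'] (min_width=14, slack=5)
Line 3: ['music', 'plane', 'old', 'and'] (min_width=19, slack=0)
Line 4: ['big', 'journey', 'chapter'] (min_width=19, slack=0)
Line 5: ['diamond', 'data'] (min_width=12, slack=7)
Line 6: ['orchestra', 'fast'] (min_width=14, slack=5)
Line 7: ['rainbow', 'importance'] (min_width=18, slack=1)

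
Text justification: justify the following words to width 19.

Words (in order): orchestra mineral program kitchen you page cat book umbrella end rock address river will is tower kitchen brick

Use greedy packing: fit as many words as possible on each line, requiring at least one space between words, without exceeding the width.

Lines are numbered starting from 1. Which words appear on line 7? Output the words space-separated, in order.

Answer: brick

Derivation:
Line 1: ['orchestra', 'mineral'] (min_width=17, slack=2)
Line 2: ['program', 'kitchen', 'you'] (min_width=19, slack=0)
Line 3: ['page', 'cat', 'book'] (min_width=13, slack=6)
Line 4: ['umbrella', 'end', 'rock'] (min_width=17, slack=2)
Line 5: ['address', 'river', 'will'] (min_width=18, slack=1)
Line 6: ['is', 'tower', 'kitchen'] (min_width=16, slack=3)
Line 7: ['brick'] (min_width=5, slack=14)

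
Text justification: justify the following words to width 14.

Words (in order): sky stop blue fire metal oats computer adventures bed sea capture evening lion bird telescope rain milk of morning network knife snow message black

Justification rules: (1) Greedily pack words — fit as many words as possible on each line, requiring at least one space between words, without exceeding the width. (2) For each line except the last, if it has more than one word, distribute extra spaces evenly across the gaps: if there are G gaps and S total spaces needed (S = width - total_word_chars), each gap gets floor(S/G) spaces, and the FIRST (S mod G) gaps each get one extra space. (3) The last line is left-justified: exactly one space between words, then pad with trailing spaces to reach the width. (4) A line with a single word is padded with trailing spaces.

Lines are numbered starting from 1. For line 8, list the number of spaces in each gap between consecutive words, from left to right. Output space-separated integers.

Line 1: ['sky', 'stop', 'blue'] (min_width=13, slack=1)
Line 2: ['fire', 'metal'] (min_width=10, slack=4)
Line 3: ['oats', 'computer'] (min_width=13, slack=1)
Line 4: ['adventures', 'bed'] (min_width=14, slack=0)
Line 5: ['sea', 'capture'] (min_width=11, slack=3)
Line 6: ['evening', 'lion'] (min_width=12, slack=2)
Line 7: ['bird', 'telescope'] (min_width=14, slack=0)
Line 8: ['rain', 'milk', 'of'] (min_width=12, slack=2)
Line 9: ['morning'] (min_width=7, slack=7)
Line 10: ['network', 'knife'] (min_width=13, slack=1)
Line 11: ['snow', 'message'] (min_width=12, slack=2)
Line 12: ['black'] (min_width=5, slack=9)

Answer: 2 2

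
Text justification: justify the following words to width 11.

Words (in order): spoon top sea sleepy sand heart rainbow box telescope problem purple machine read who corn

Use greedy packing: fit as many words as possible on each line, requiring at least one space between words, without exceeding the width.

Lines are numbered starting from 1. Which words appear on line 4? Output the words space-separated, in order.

Line 1: ['spoon', 'top'] (min_width=9, slack=2)
Line 2: ['sea', 'sleepy'] (min_width=10, slack=1)
Line 3: ['sand', 'heart'] (min_width=10, slack=1)
Line 4: ['rainbow', 'box'] (min_width=11, slack=0)
Line 5: ['telescope'] (min_width=9, slack=2)
Line 6: ['problem'] (min_width=7, slack=4)
Line 7: ['purple'] (min_width=6, slack=5)
Line 8: ['machine'] (min_width=7, slack=4)
Line 9: ['read', 'who'] (min_width=8, slack=3)
Line 10: ['corn'] (min_width=4, slack=7)

Answer: rainbow box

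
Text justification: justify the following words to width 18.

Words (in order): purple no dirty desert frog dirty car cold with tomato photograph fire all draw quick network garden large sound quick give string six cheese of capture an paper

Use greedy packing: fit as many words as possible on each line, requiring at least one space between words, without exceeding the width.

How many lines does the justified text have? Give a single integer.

Answer: 10

Derivation:
Line 1: ['purple', 'no', 'dirty'] (min_width=15, slack=3)
Line 2: ['desert', 'frog', 'dirty'] (min_width=17, slack=1)
Line 3: ['car', 'cold', 'with'] (min_width=13, slack=5)
Line 4: ['tomato', 'photograph'] (min_width=17, slack=1)
Line 5: ['fire', 'all', 'draw'] (min_width=13, slack=5)
Line 6: ['quick', 'network'] (min_width=13, slack=5)
Line 7: ['garden', 'large', 'sound'] (min_width=18, slack=0)
Line 8: ['quick', 'give', 'string'] (min_width=17, slack=1)
Line 9: ['six', 'cheese', 'of'] (min_width=13, slack=5)
Line 10: ['capture', 'an', 'paper'] (min_width=16, slack=2)
Total lines: 10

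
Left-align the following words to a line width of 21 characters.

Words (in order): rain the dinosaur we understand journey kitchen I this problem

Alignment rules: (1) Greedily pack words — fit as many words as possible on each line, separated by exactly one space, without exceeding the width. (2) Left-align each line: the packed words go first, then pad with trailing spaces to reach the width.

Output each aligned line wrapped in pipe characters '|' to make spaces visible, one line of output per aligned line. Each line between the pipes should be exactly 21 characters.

Line 1: ['rain', 'the', 'dinosaur', 'we'] (min_width=20, slack=1)
Line 2: ['understand', 'journey'] (min_width=18, slack=3)
Line 3: ['kitchen', 'I', 'this'] (min_width=14, slack=7)
Line 4: ['problem'] (min_width=7, slack=14)

Answer: |rain the dinosaur we |
|understand journey   |
|kitchen I this       |
|problem              |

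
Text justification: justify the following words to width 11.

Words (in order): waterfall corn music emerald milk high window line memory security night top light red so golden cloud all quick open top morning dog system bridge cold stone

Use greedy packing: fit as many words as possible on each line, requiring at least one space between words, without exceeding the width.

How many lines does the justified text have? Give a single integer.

Line 1: ['waterfall'] (min_width=9, slack=2)
Line 2: ['corn', 'music'] (min_width=10, slack=1)
Line 3: ['emerald'] (min_width=7, slack=4)
Line 4: ['milk', 'high'] (min_width=9, slack=2)
Line 5: ['window', 'line'] (min_width=11, slack=0)
Line 6: ['memory'] (min_width=6, slack=5)
Line 7: ['security'] (min_width=8, slack=3)
Line 8: ['night', 'top'] (min_width=9, slack=2)
Line 9: ['light', 'red'] (min_width=9, slack=2)
Line 10: ['so', 'golden'] (min_width=9, slack=2)
Line 11: ['cloud', 'all'] (min_width=9, slack=2)
Line 12: ['quick', 'open'] (min_width=10, slack=1)
Line 13: ['top', 'morning'] (min_width=11, slack=0)
Line 14: ['dog', 'system'] (min_width=10, slack=1)
Line 15: ['bridge', 'cold'] (min_width=11, slack=0)
Line 16: ['stone'] (min_width=5, slack=6)
Total lines: 16

Answer: 16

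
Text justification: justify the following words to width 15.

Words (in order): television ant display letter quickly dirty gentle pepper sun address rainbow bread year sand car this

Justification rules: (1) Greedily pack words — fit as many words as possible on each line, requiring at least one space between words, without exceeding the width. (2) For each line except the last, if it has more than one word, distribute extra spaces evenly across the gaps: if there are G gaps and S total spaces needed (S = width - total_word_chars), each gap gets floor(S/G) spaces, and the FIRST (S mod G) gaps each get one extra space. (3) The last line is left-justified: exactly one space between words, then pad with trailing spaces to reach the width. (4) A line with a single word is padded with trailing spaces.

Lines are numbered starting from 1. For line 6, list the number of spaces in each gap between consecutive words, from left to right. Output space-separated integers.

Answer: 3

Derivation:
Line 1: ['television', 'ant'] (min_width=14, slack=1)
Line 2: ['display', 'letter'] (min_width=14, slack=1)
Line 3: ['quickly', 'dirty'] (min_width=13, slack=2)
Line 4: ['gentle', 'pepper'] (min_width=13, slack=2)
Line 5: ['sun', 'address'] (min_width=11, slack=4)
Line 6: ['rainbow', 'bread'] (min_width=13, slack=2)
Line 7: ['year', 'sand', 'car'] (min_width=13, slack=2)
Line 8: ['this'] (min_width=4, slack=11)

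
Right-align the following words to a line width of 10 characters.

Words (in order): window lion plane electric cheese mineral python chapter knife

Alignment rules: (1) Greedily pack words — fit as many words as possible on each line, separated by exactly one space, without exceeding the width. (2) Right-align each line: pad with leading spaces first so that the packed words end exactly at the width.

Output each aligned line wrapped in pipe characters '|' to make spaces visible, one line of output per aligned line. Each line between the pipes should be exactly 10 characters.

Line 1: ['window'] (min_width=6, slack=4)
Line 2: ['lion', 'plane'] (min_width=10, slack=0)
Line 3: ['electric'] (min_width=8, slack=2)
Line 4: ['cheese'] (min_width=6, slack=4)
Line 5: ['mineral'] (min_width=7, slack=3)
Line 6: ['python'] (min_width=6, slack=4)
Line 7: ['chapter'] (min_width=7, slack=3)
Line 8: ['knife'] (min_width=5, slack=5)

Answer: |    window|
|lion plane|
|  electric|
|    cheese|
|   mineral|
|    python|
|   chapter|
|     knife|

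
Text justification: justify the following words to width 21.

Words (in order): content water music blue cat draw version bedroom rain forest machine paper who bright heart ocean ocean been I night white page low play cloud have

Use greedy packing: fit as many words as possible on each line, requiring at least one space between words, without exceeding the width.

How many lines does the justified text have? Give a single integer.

Line 1: ['content', 'water', 'music'] (min_width=19, slack=2)
Line 2: ['blue', 'cat', 'draw', 'version'] (min_width=21, slack=0)
Line 3: ['bedroom', 'rain', 'forest'] (min_width=19, slack=2)
Line 4: ['machine', 'paper', 'who'] (min_width=17, slack=4)
Line 5: ['bright', 'heart', 'ocean'] (min_width=18, slack=3)
Line 6: ['ocean', 'been', 'I', 'night'] (min_width=18, slack=3)
Line 7: ['white', 'page', 'low', 'play'] (min_width=19, slack=2)
Line 8: ['cloud', 'have'] (min_width=10, slack=11)
Total lines: 8

Answer: 8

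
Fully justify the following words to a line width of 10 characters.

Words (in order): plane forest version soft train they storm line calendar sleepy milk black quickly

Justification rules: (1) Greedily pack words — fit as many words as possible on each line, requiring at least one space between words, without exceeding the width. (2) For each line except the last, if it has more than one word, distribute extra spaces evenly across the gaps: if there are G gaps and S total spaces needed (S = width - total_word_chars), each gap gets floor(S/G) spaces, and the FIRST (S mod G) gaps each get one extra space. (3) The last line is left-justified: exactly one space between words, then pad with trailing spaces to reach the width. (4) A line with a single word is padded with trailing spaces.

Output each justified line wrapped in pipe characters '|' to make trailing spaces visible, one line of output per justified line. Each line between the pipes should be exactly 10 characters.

Line 1: ['plane'] (min_width=5, slack=5)
Line 2: ['forest'] (min_width=6, slack=4)
Line 3: ['version'] (min_width=7, slack=3)
Line 4: ['soft', 'train'] (min_width=10, slack=0)
Line 5: ['they', 'storm'] (min_width=10, slack=0)
Line 6: ['line'] (min_width=4, slack=6)
Line 7: ['calendar'] (min_width=8, slack=2)
Line 8: ['sleepy'] (min_width=6, slack=4)
Line 9: ['milk', 'black'] (min_width=10, slack=0)
Line 10: ['quickly'] (min_width=7, slack=3)

Answer: |plane     |
|forest    |
|version   |
|soft train|
|they storm|
|line      |
|calendar  |
|sleepy    |
|milk black|
|quickly   |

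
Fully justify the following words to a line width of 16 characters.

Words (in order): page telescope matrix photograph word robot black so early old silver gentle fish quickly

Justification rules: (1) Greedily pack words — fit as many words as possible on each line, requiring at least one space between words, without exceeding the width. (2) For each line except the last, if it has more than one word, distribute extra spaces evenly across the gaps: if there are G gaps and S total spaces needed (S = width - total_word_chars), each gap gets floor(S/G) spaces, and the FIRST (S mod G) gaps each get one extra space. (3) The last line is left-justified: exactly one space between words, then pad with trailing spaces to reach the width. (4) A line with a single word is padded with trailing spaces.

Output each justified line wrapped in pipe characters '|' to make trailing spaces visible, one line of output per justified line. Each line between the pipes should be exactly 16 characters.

Answer: |page   telescope|
|matrix          |
|photograph  word|
|robot  black  so|
|early old silver|
|gentle      fish|
|quickly         |

Derivation:
Line 1: ['page', 'telescope'] (min_width=14, slack=2)
Line 2: ['matrix'] (min_width=6, slack=10)
Line 3: ['photograph', 'word'] (min_width=15, slack=1)
Line 4: ['robot', 'black', 'so'] (min_width=14, slack=2)
Line 5: ['early', 'old', 'silver'] (min_width=16, slack=0)
Line 6: ['gentle', 'fish'] (min_width=11, slack=5)
Line 7: ['quickly'] (min_width=7, slack=9)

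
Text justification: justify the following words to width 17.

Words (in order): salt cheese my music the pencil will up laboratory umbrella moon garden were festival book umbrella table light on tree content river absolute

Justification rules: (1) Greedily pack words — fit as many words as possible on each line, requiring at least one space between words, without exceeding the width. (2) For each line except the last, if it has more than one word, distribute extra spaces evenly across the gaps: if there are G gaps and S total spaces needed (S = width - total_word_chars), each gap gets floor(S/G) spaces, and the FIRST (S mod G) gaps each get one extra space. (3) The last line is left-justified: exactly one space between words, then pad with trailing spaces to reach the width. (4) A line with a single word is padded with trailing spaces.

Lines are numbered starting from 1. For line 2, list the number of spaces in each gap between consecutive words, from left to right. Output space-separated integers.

Line 1: ['salt', 'cheese', 'my'] (min_width=14, slack=3)
Line 2: ['music', 'the', 'pencil'] (min_width=16, slack=1)
Line 3: ['will', 'up'] (min_width=7, slack=10)
Line 4: ['laboratory'] (min_width=10, slack=7)
Line 5: ['umbrella', 'moon'] (min_width=13, slack=4)
Line 6: ['garden', 'were'] (min_width=11, slack=6)
Line 7: ['festival', 'book'] (min_width=13, slack=4)
Line 8: ['umbrella', 'table'] (min_width=14, slack=3)
Line 9: ['light', 'on', 'tree'] (min_width=13, slack=4)
Line 10: ['content', 'river'] (min_width=13, slack=4)
Line 11: ['absolute'] (min_width=8, slack=9)

Answer: 2 1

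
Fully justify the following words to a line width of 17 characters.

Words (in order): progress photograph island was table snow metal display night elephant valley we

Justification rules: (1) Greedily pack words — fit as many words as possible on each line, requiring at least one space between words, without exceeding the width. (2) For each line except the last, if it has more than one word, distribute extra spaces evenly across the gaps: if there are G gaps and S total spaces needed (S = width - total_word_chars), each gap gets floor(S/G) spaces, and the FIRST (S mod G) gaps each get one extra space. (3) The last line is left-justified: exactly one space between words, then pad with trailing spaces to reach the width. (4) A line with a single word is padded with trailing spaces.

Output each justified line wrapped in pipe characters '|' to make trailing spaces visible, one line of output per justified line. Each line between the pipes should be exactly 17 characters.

Line 1: ['progress'] (min_width=8, slack=9)
Line 2: ['photograph', 'island'] (min_width=17, slack=0)
Line 3: ['was', 'table', 'snow'] (min_width=14, slack=3)
Line 4: ['metal', 'display'] (min_width=13, slack=4)
Line 5: ['night', 'elephant'] (min_width=14, slack=3)
Line 6: ['valley', 'we'] (min_width=9, slack=8)

Answer: |progress         |
|photograph island|
|was   table  snow|
|metal     display|
|night    elephant|
|valley we        |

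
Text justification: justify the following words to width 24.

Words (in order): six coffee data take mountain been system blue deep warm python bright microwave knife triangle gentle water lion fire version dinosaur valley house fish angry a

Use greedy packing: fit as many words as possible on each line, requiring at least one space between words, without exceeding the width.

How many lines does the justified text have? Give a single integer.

Line 1: ['six', 'coffee', 'data', 'take'] (min_width=20, slack=4)
Line 2: ['mountain', 'been', 'system'] (min_width=20, slack=4)
Line 3: ['blue', 'deep', 'warm', 'python'] (min_width=21, slack=3)
Line 4: ['bright', 'microwave', 'knife'] (min_width=22, slack=2)
Line 5: ['triangle', 'gentle', 'water'] (min_width=21, slack=3)
Line 6: ['lion', 'fire', 'version'] (min_width=17, slack=7)
Line 7: ['dinosaur', 'valley', 'house'] (min_width=21, slack=3)
Line 8: ['fish', 'angry', 'a'] (min_width=12, slack=12)
Total lines: 8

Answer: 8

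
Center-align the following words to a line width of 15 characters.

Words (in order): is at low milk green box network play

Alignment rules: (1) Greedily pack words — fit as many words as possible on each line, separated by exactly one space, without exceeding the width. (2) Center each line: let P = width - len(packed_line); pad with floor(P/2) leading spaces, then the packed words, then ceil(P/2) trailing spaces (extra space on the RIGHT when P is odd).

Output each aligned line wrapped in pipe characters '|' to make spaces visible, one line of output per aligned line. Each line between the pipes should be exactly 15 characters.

Line 1: ['is', 'at', 'low', 'milk'] (min_width=14, slack=1)
Line 2: ['green', 'box'] (min_width=9, slack=6)
Line 3: ['network', 'play'] (min_width=12, slack=3)

Answer: |is at low milk |
|   green box   |
| network play  |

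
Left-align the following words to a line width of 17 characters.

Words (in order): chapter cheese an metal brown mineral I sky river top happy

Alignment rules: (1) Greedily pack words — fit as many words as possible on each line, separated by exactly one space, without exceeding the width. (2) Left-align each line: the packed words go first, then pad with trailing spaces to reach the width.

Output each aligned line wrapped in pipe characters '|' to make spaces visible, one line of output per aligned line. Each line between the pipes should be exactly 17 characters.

Line 1: ['chapter', 'cheese', 'an'] (min_width=17, slack=0)
Line 2: ['metal', 'brown'] (min_width=11, slack=6)
Line 3: ['mineral', 'I', 'sky'] (min_width=13, slack=4)
Line 4: ['river', 'top', 'happy'] (min_width=15, slack=2)

Answer: |chapter cheese an|
|metal brown      |
|mineral I sky    |
|river top happy  |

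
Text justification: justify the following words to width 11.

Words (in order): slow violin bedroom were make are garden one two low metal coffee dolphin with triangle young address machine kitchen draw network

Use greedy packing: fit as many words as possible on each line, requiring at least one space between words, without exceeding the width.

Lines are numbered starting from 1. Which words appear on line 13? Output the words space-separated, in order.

Answer: machine

Derivation:
Line 1: ['slow', 'violin'] (min_width=11, slack=0)
Line 2: ['bedroom'] (min_width=7, slack=4)
Line 3: ['were', 'make'] (min_width=9, slack=2)
Line 4: ['are', 'garden'] (min_width=10, slack=1)
Line 5: ['one', 'two', 'low'] (min_width=11, slack=0)
Line 6: ['metal'] (min_width=5, slack=6)
Line 7: ['coffee'] (min_width=6, slack=5)
Line 8: ['dolphin'] (min_width=7, slack=4)
Line 9: ['with'] (min_width=4, slack=7)
Line 10: ['triangle'] (min_width=8, slack=3)
Line 11: ['young'] (min_width=5, slack=6)
Line 12: ['address'] (min_width=7, slack=4)
Line 13: ['machine'] (min_width=7, slack=4)
Line 14: ['kitchen'] (min_width=7, slack=4)
Line 15: ['draw'] (min_width=4, slack=7)
Line 16: ['network'] (min_width=7, slack=4)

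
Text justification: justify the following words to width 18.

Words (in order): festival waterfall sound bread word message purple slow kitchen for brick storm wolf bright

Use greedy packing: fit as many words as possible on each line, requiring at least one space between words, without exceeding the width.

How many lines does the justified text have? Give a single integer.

Line 1: ['festival', 'waterfall'] (min_width=18, slack=0)
Line 2: ['sound', 'bread', 'word'] (min_width=16, slack=2)
Line 3: ['message', 'purple'] (min_width=14, slack=4)
Line 4: ['slow', 'kitchen', 'for'] (min_width=16, slack=2)
Line 5: ['brick', 'storm', 'wolf'] (min_width=16, slack=2)
Line 6: ['bright'] (min_width=6, slack=12)
Total lines: 6

Answer: 6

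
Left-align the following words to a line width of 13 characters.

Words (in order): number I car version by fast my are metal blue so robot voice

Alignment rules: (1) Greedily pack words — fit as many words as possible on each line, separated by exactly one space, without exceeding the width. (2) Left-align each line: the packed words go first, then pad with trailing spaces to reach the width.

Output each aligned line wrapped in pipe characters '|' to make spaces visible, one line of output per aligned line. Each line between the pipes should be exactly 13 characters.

Answer: |number I car |
|version by   |
|fast my are  |
|metal blue so|
|robot voice  |

Derivation:
Line 1: ['number', 'I', 'car'] (min_width=12, slack=1)
Line 2: ['version', 'by'] (min_width=10, slack=3)
Line 3: ['fast', 'my', 'are'] (min_width=11, slack=2)
Line 4: ['metal', 'blue', 'so'] (min_width=13, slack=0)
Line 5: ['robot', 'voice'] (min_width=11, slack=2)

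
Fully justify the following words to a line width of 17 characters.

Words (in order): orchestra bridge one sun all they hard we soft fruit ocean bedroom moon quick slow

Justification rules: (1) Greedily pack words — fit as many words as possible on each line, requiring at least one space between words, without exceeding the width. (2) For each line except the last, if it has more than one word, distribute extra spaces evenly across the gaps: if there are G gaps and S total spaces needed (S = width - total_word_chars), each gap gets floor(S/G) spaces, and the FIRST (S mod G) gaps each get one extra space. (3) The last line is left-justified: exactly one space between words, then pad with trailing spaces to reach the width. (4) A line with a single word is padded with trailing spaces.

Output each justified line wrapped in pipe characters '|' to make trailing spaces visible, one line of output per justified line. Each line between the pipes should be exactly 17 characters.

Answer: |orchestra  bridge|
|one  sun all they|
|hard    we   soft|
|fruit       ocean|
|bedroom      moon|
|quick slow       |

Derivation:
Line 1: ['orchestra', 'bridge'] (min_width=16, slack=1)
Line 2: ['one', 'sun', 'all', 'they'] (min_width=16, slack=1)
Line 3: ['hard', 'we', 'soft'] (min_width=12, slack=5)
Line 4: ['fruit', 'ocean'] (min_width=11, slack=6)
Line 5: ['bedroom', 'moon'] (min_width=12, slack=5)
Line 6: ['quick', 'slow'] (min_width=10, slack=7)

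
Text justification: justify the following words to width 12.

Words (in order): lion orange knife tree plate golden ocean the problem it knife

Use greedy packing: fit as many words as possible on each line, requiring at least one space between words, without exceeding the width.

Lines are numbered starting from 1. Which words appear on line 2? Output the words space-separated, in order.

Answer: knife tree

Derivation:
Line 1: ['lion', 'orange'] (min_width=11, slack=1)
Line 2: ['knife', 'tree'] (min_width=10, slack=2)
Line 3: ['plate', 'golden'] (min_width=12, slack=0)
Line 4: ['ocean', 'the'] (min_width=9, slack=3)
Line 5: ['problem', 'it'] (min_width=10, slack=2)
Line 6: ['knife'] (min_width=5, slack=7)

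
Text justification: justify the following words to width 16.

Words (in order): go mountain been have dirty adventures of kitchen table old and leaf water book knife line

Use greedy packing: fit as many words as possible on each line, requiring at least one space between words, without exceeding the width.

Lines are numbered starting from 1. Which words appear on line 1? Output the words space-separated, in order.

Answer: go mountain been

Derivation:
Line 1: ['go', 'mountain', 'been'] (min_width=16, slack=0)
Line 2: ['have', 'dirty'] (min_width=10, slack=6)
Line 3: ['adventures', 'of'] (min_width=13, slack=3)
Line 4: ['kitchen', 'table'] (min_width=13, slack=3)
Line 5: ['old', 'and', 'leaf'] (min_width=12, slack=4)
Line 6: ['water', 'book', 'knife'] (min_width=16, slack=0)
Line 7: ['line'] (min_width=4, slack=12)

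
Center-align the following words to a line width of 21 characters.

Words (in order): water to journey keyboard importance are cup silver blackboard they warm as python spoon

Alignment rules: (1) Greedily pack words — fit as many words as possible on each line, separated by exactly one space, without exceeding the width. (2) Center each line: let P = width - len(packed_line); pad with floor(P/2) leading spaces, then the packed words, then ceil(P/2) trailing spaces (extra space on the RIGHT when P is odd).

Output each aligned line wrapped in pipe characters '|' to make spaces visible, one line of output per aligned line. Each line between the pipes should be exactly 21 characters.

Line 1: ['water', 'to', 'journey'] (min_width=16, slack=5)
Line 2: ['keyboard', 'importance'] (min_width=19, slack=2)
Line 3: ['are', 'cup', 'silver'] (min_width=14, slack=7)
Line 4: ['blackboard', 'they', 'warm'] (min_width=20, slack=1)
Line 5: ['as', 'python', 'spoon'] (min_width=15, slack=6)

Answer: |  water to journey   |
| keyboard importance |
|   are cup silver    |
|blackboard they warm |
|   as python spoon   |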